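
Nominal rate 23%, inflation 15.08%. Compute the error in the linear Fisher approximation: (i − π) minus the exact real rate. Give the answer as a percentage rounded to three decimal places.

Approximate: r ≈ 23.000% − 15.080% = 7.9200%
Exact: (1 + 0.2300)/(1 + 0.1508) − 1 = 6.8822%
Error = 7.9200% − 6.8822% = 1.0378% → 1.038%.

1.038%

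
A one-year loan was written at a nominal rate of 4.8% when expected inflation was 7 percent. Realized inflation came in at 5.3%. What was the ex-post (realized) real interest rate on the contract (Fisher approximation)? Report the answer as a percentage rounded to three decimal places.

Ex-post: 4.8% − 5.3% = -0.500%
So the realized real rate is -0.500%.

-0.500%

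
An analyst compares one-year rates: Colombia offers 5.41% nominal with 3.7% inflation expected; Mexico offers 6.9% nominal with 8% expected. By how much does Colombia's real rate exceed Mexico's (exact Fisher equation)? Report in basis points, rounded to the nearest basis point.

267 basis points

Colombia: (1 + 0.0541)/(1 + 0.0370) − 1 = 1.6490%
Mexico: (1 + 0.0690)/(1 + 0.0800) − 1 = -1.0185%
Differential = 1.6490% − (-1.0185%) = 2.6675% → 267 basis points.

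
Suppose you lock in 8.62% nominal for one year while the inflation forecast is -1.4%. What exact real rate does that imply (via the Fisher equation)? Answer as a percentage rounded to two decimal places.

10.16%

By the Fisher equation, 1 + r = (1 + i)/(1 + π).
1 + r = 1.08620 / 0.98600 = 1.101623
r = 1.101623 − 1 = 10.1623%, i.e. 10.16%.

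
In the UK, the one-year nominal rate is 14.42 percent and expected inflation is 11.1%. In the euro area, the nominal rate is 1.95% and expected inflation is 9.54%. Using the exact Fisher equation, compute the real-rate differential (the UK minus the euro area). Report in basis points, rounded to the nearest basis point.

The UK: (1 + 0.1442)/(1 + 0.1110) − 1 = 2.9883%
The euro area: (1 + 0.0195)/(1 + 0.0954) − 1 = -6.9290%
Differential = 2.9883% − (-6.9290%) = 9.9173% → 992 basis points.

992 basis points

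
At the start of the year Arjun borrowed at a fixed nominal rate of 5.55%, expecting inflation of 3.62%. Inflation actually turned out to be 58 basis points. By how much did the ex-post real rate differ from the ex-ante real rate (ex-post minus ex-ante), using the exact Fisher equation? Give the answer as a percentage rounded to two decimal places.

3.08%

Ex-ante: (1 + 0.0555)/(1 + 0.0362) − 1 = 1.8626%
Ex-post: (1 + 0.0555)/(1 + 0.0058) − 1 = 4.9413%
Difference (ex-post − ex-ante) = 3.0788% → 3.08%.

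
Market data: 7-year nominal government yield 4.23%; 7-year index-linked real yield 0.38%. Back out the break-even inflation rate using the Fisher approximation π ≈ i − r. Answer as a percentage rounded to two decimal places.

3.85%

π ≈ i − r = 4.23% − 0.38% → 3.85%.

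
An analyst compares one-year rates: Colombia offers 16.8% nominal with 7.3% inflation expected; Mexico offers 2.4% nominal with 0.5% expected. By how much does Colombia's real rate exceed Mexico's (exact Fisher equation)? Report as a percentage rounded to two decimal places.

Colombia: (1 + 0.1680)/(1 + 0.0730) − 1 = 8.8537%
Mexico: (1 + 0.0240)/(1 + 0.0050) − 1 = 1.8905%
Differential = 8.8537% − 1.8905% = 6.9631% → 6.96%.

6.96%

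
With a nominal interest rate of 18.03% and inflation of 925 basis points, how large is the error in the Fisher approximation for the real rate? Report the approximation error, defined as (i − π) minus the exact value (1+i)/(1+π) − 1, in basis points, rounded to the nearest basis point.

Approximate: r ≈ 18.030% − 9.250% = 8.7800%
Exact: (1 + 0.1803)/(1 + 0.0925) − 1 = 8.0366%
Error = 8.7800% − 8.0366% = 0.7434% → 74 basis points.

74 basis points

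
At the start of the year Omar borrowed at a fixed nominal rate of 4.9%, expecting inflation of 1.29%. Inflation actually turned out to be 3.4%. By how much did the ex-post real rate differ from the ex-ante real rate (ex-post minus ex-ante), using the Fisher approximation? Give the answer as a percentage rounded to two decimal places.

Ex-ante: 4.9% − 1.29% = 3.610%
Ex-post: 4.9% − 3.4% = 1.500%
Difference (ex-post − ex-ante) = -2.1100% → -2.11%.

-2.11%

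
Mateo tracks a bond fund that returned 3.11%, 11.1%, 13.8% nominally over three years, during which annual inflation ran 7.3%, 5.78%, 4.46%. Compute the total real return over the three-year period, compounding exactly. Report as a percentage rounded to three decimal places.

9.952%

Nominal growth factor = 1.0311 × 1.1110 × 1.1380 = 1.303638
Price-level growth factor = 1.0730 × 1.0578 × 1.0446 = 1.185641
Real growth factor = 1.303638 / 1.185641 = 1.099522
Total real return = 1.099522 − 1 → 9.952%.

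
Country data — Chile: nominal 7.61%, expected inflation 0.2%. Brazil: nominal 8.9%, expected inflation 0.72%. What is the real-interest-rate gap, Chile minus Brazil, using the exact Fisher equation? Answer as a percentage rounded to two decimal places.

-0.73%

Chile: (1 + 0.0761)/(1 + 0.0020) − 1 = 7.3952%
Brazil: (1 + 0.0890)/(1 + 0.0072) − 1 = 8.1215%
Differential = 7.3952% − 8.1215% = -0.7263% → -0.73%.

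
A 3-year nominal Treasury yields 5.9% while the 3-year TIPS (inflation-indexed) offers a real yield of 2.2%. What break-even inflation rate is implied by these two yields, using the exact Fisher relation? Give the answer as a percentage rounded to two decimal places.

(1 + π) = (1 + i)/(1 + r) = 1.05900 / 1.02200 = 1.036204
Break-even inflation = 1.036204 − 1 → 3.62%.

3.62%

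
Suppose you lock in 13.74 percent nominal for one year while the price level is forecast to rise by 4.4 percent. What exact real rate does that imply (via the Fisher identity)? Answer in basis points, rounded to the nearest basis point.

By the Fisher identity, 1 + r = (1 + i)/(1 + π).
1 + r = 1.13740 / 1.04400 = 1.089464
r = 1.089464 − 1 = 8.9464%, i.e. 895 basis points.

895 basis points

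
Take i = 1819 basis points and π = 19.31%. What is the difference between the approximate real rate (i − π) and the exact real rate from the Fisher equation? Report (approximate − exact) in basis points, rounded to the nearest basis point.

Approximate: r ≈ 18.190% − 19.310% = -1.1200%
Exact: (1 + 0.1819)/(1 + 0.1931) − 1 = -0.9387%
Error = -1.1200% − (-0.9387%) = -0.1813% → -18 basis points.

-18 basis points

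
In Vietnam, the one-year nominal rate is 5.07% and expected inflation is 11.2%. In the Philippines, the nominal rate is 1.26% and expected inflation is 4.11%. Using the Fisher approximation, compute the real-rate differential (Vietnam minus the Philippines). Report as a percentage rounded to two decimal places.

-3.28%

Vietnam: 5.07% − 11.2% = -6.130%
The Philippines: 1.26% − 4.11% = -2.850%
Differential = -3.280% → -3.28%.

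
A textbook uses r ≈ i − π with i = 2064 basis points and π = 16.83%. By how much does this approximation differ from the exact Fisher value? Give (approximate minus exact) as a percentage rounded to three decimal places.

Approximate: r ≈ 20.640% − 16.830% = 3.8100%
Exact: (1 + 0.2064)/(1 + 0.1683) − 1 = 3.2611%
Error = 3.8100% − 3.2611% = 0.5489% → 0.549%.

0.549%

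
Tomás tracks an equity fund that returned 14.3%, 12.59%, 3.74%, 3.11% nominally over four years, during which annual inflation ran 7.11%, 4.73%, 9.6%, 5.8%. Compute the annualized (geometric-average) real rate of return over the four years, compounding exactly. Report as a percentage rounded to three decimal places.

Compound the nominal returns: 1.1430 × 1.1259 × 1.0374 × 1.0311 = 1.37655345.
Compound inflation: 1.0711 × 1.0473 × 1.0960 × 1.0580 = 1.30076051.
Deflate: 1.37655345 / 1.30076051 = 1.05826817.
Annualized real rate = 1.05826817^(1/4) − 1 = 1.4259% → 1.426%.

1.426%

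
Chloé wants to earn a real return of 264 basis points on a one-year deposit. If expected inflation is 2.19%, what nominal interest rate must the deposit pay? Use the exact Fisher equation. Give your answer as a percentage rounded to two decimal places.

(1 + i) = (1 + r)(1 + π) = 1.02640 × 1.02190 = 1.04887816
i = 1.04887816 − 1, so the required nominal rate is 4.89%.

4.89%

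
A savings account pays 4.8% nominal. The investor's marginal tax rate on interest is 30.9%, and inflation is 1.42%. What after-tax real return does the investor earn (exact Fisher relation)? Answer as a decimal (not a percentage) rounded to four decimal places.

After-tax nominal return = 4.8% × (1 − 0.309) = 3.3168%.
1 + r = 1.033168 / 1.01420 = 1.018702
After-tax real rate = 1.018702 − 1 → 0.0187.

0.0187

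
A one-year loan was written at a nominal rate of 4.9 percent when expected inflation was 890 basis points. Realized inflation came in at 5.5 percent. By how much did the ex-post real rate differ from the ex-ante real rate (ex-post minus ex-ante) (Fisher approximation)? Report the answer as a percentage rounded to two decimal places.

Ex-ante: 4.9% − 8.9% = -4.000%
Ex-post: 4.9% − 5.5% = -0.600%
Difference (ex-post − ex-ante) = 3.4000% → 3.40%.

3.40%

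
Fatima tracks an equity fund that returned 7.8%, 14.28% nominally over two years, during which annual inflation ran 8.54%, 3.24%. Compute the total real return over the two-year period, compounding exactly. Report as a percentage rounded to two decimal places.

Nominal growth factor = 1.0780 × 1.1428 = 1.231938
Price-level growth factor = 1.0854 × 1.0324 = 1.120567
Real growth factor = 1.231938 / 1.120567 = 1.099388
Total real return = 1.099388 − 1 → 9.94%.

9.94%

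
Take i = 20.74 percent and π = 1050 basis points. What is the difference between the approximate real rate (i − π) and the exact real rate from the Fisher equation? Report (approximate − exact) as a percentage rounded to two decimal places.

Approximate: r ≈ 20.740% − 10.500% = 10.2400%
Exact: (1 + 0.2074)/(1 + 0.1050) − 1 = 9.2670%
Error = 10.2400% − 9.2670% = 0.9730% → 0.97%.

0.97%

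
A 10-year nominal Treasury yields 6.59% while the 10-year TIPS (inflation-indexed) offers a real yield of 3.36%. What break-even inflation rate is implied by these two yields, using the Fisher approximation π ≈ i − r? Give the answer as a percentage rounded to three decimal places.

3.230%

π ≈ i − r = 6.59% − 3.36% → 3.230%.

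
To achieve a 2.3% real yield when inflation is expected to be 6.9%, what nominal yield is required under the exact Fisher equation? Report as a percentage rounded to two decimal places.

9.36%

(1 + i) = (1 + r)(1 + π) = 1.02300 × 1.06900 = 1.093587
i = 1.093587 − 1, so the required nominal rate is 9.36%.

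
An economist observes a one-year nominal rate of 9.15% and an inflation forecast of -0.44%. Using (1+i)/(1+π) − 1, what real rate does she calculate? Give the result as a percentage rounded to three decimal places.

9.632%

By the Fisher equation, 1 + r = (1 + i)/(1 + π).
1 + r = 1.09150 / 0.99560 = 1.096324
r = 1.096324 − 1 = 9.6324%, i.e. 9.632%.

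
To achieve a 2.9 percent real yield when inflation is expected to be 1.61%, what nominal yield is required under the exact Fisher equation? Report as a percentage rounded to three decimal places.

4.557%

(1 + i) = (1 + r)(1 + π) = 1.02900 × 1.01610 = 1.0455669
i = 1.0455669 − 1, so the required nominal rate is 4.557%.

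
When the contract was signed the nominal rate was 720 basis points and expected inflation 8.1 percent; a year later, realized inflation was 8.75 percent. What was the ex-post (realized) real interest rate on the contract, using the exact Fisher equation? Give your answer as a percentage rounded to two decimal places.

Ex-post: (1 + 0.0720)/(1 + 0.0875) − 1 = -1.4253%
So the realized real rate is -1.43%.

-1.43%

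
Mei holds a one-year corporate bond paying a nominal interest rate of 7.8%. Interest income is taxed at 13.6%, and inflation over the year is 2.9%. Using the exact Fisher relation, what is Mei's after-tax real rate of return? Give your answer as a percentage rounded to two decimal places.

3.73%

After-tax nominal return = 7.8% × (1 − 0.136) = 6.7392%.
1 + r = 1.067392 / 1.02900 = 1.037310
After-tax real rate = 1.037310 − 1 → 3.73%.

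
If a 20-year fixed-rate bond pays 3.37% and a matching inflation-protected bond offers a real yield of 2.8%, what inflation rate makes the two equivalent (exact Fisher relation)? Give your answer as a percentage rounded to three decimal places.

(1 + π) = (1 + i)/(1 + r) = 1.03370 / 1.02800 = 1.0055447
Break-even inflation = 1.0055447 − 1 → 0.554%.

0.554%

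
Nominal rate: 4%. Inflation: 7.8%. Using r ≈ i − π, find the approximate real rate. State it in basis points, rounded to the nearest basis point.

r ≈ i − π = 4% − 7.8% = -380 basis points.

-380 basis points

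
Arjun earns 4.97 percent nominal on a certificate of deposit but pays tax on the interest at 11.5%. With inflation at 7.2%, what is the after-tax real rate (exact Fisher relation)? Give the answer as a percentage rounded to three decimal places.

After-tax nominal return = 4.97% × (1 − 0.115) = 4.39845%.
1 + r = 1.0439845 / 1.07200 = 0.973866
After-tax real rate = 0.973866 − 1 → -2.613%.

-2.613%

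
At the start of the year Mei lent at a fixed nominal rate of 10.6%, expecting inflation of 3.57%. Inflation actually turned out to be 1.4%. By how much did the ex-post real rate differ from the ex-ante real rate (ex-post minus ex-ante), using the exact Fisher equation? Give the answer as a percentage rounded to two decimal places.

2.29%

Ex-ante: (1 + 0.1060)/(1 + 0.0357) − 1 = 6.7877%
Ex-post: (1 + 0.1060)/(1 + 0.0140) − 1 = 9.0730%
Difference (ex-post − ex-ante) = 2.2853% → 2.29%.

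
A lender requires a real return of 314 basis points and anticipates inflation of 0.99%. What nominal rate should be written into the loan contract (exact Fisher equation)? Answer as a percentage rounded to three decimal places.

4.161%

(1 + i) = (1 + r)(1 + π) = 1.03140 × 1.00990 = 1.04161086
i = 1.04161086 − 1, so the required nominal rate is 4.161%.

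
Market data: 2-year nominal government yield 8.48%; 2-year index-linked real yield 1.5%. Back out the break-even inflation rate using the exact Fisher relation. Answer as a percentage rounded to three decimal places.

(1 + π) = (1 + i)/(1 + r) = 1.08480 / 1.01500 = 1.068768
Break-even inflation = 1.068768 − 1 → 6.877%.

6.877%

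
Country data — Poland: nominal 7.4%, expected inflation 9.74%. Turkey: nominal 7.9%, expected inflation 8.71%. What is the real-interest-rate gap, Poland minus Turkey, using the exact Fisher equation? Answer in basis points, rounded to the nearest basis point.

-139 basis points

Poland: (1 + 0.0740)/(1 + 0.0974) − 1 = -2.1323%
Turkey: (1 + 0.0790)/(1 + 0.0871) − 1 = -0.7451%
Differential = -2.1323% − (-0.7451%) = -1.3872% → -139 basis points.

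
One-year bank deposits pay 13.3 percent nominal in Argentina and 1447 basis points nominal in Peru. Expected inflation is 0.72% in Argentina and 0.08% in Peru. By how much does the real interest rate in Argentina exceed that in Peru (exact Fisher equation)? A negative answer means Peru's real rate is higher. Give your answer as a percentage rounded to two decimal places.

-1.89%

Argentina: (1 + 0.1330)/(1 + 0.0072) − 1 = 12.4901%
Peru: (1 + 0.1447)/(1 + 0.0008) − 1 = 14.3785%
Differential = 12.4901% − 14.3785% = -1.8884% → -1.89%.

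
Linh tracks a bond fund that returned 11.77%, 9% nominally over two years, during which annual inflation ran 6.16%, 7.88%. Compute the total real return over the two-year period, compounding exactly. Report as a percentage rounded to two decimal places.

Compound the nominal returns: 1.1177 × 1.0900 = 1.218293.
Compound inflation: 1.0616 × 1.0788 = 1.145254.
Deflate: 1.218293 / 1.145254 = 1.063775.
Total real return = 1.063775 − 1 → 6.38%.

6.38%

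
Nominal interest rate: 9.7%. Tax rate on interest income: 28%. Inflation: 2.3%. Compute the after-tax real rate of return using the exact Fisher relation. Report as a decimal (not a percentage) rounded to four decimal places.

After-tax nominal return = 9.7% × (1 − 0.28) = 6.9840%.
1 + r = 1.06984 / 1.02300 = 1.045787
After-tax real rate = 1.045787 − 1 → 0.0458.

0.0458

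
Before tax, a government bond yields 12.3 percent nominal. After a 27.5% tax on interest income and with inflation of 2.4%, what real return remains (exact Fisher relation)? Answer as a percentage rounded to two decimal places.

6.36%

After-tax nominal return = 12.3% × (1 − 0.275) = 8.9175%.
1 + r = 1.089175 / 1.02400 = 1.063647
After-tax real rate = 1.063647 − 1 → 6.36%.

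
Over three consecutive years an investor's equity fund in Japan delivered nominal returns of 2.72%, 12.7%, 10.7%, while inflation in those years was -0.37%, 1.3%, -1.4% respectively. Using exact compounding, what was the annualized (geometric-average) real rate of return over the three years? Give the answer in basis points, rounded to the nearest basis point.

Compound the nominal returns: 1.0272 × 1.1270 × 1.1070 = 1.28152342.
Compound inflation: 0.9963 × 1.0130 × 0.9860 = 0.99512237.
Deflate: 1.28152342 / 0.99512237 = 1.28780485.
Annualized real rate = 1.28780485^(1/3) − 1 = 8.7969% → 880 basis points.

880 basis points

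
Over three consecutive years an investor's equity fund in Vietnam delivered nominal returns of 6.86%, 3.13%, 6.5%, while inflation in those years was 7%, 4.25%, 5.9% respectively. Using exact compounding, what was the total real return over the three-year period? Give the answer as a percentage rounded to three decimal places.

Compound the nominal returns: 1.0686 × 1.0313 × 1.0650 = 1.173680.
Compound inflation: 1.0700 × 1.0425 × 1.0590 = 1.181288.
Deflate: 1.173680 / 1.181288 = 0.993560.
Total real return = 0.993560 − 1 → -0.644%.

-0.644%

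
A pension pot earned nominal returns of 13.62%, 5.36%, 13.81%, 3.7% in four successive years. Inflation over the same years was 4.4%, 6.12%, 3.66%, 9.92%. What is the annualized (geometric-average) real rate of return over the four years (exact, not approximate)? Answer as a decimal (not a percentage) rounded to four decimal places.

0.0286

Compound the nominal returns: 1.1362 × 1.0536 × 1.1381 × 1.0370 = 1.41282941.
Compound inflation: 1.0440 × 1.0612 × 1.0366 × 1.0992 = 1.26236709.
Deflate: 1.41282941 / 1.26236709 = 1.11919062.
Annualized real rate = 1.11919062^(1/4) − 1 = 2.8551% → 0.0286.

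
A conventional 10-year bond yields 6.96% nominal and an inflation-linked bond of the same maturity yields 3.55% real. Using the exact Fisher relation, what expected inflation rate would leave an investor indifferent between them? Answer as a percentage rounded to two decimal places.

(1 + π) = (1 + i)/(1 + r) = 1.06960 / 1.03550 = 1.032931
Break-even inflation = 1.032931 − 1 → 3.29%.

3.29%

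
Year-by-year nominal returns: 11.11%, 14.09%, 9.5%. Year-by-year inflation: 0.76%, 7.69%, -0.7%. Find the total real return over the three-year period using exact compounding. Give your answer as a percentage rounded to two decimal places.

Nominal growth factor = 1.1111 × 1.1409 × 1.0950 = 1.388081
Price-level growth factor = 1.0076 × 1.0769 × 0.9930 = 1.077489
Real growth factor = 1.388081 / 1.077489 = 1.288256
Total real return = 1.288256 − 1 → 28.83%.

28.83%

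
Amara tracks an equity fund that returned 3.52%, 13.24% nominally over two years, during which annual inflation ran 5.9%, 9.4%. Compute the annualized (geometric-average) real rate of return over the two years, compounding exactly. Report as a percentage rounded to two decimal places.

Nominal growth factor = 1.0352 × 1.1324 = 1.17226048
Price-level growth factor = 1.0590 × 1.0940 = 1.15854600
Real growth factor = 1.17226048 / 1.15854600 = 1.01183767
Annualized real rate = 1.01183767^(1/2) − 1 = 0.5901% → 0.59%.

0.59%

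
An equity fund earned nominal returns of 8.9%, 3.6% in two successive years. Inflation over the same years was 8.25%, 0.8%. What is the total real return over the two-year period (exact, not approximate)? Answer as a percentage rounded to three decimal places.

Compound the nominal returns: 1.0890 × 1.0360 = 1.128204.
Compound inflation: 1.0825 × 1.0080 = 1.091160.
Deflate: 1.128204 / 1.091160 = 1.033949.
Total real return = 1.033949 − 1 → 3.395%.

3.395%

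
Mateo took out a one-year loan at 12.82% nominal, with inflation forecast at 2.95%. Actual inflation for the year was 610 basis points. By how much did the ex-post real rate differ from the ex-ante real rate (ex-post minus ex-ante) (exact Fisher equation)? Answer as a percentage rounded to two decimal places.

-3.25%

Ex-ante: (1 + 0.1282)/(1 + 0.0295) − 1 = 9.5872%
Ex-post: (1 + 0.1282)/(1 + 0.0610) − 1 = 6.3336%
Difference (ex-post − ex-ante) = -3.2535% → -3.25%.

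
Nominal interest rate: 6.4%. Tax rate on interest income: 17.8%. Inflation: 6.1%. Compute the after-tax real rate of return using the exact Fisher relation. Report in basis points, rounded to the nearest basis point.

After-tax nominal return = 6.4% × (1 − 0.178) = 5.2608%.
1 + r = 1.052608 / 1.06100 = 0.992090
After-tax real rate = 0.992090 − 1 → -79 basis points.

-79 basis points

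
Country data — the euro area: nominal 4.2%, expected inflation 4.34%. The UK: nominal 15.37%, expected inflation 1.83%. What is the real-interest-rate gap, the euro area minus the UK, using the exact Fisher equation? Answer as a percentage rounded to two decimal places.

The euro area: (1 + 0.0420)/(1 + 0.0434) − 1 = -0.1342%
The UK: (1 + 0.1537)/(1 + 0.0183) − 1 = 13.2967%
Differential = -0.1342% − 13.2967% = -13.4308% → -13.43%.

-13.43%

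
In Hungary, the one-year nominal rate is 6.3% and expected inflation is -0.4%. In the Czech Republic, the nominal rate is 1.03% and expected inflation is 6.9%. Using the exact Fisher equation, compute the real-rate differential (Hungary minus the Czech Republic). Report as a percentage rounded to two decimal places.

Hungary: (1 + 0.0630)/(1 − 0.0040) − 1 = 6.7269%
The Czech Republic: (1 + 0.0103)/(1 + 0.0690) − 1 = -5.4911%
Differential = 6.7269% − (-5.4911%) = 12.2180% → 12.22%.

12.22%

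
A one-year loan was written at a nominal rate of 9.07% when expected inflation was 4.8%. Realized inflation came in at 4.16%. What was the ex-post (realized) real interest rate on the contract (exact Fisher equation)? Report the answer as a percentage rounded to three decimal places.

Ex-post: (1 + 0.0907)/(1 + 0.0416) − 1 = 4.7139%
So the realized real rate is 4.714%.

4.714%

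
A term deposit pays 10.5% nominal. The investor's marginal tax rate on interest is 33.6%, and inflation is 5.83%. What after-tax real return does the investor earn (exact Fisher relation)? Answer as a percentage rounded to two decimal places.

After-tax nominal return = 10.5% × (1 − 0.336) = 6.9720%.
1 + r = 1.06972 / 1.05830 = 1.010791
After-tax real rate = 1.010791 − 1 → 1.08%.

1.08%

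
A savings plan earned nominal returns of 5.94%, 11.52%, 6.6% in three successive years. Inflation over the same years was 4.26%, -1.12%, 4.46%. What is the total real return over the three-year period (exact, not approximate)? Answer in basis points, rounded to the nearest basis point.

1695 basis points

Compound the nominal returns: 1.0594 × 1.1152 × 1.0660 = 1.259418.
Compound inflation: 1.0426 × 0.9888 × 1.0446 = 1.076902.
Deflate: 1.259418 / 1.076902 = 1.169483.
Total real return = 1.169483 − 1 → 1695 basis points.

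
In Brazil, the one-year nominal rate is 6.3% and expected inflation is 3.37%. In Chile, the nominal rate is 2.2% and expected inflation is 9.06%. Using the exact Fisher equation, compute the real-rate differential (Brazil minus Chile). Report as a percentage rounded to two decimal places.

9.12%

Brazil: (1 + 0.0630)/(1 + 0.0337) − 1 = 2.8345%
Chile: (1 + 0.0220)/(1 + 0.0906) − 1 = -6.2901%
Differential = 2.8345% − (-6.2901%) = 9.1246% → 9.12%.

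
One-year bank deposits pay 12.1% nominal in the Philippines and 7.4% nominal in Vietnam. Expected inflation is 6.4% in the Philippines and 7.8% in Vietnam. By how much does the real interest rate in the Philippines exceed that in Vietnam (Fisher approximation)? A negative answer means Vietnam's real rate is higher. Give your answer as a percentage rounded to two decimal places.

6.10%

The Philippines: 12.1% − 6.4% = 5.700%
Vietnam: 7.4% − 7.8% = -0.400%
Differential = 6.100% → 6.10%.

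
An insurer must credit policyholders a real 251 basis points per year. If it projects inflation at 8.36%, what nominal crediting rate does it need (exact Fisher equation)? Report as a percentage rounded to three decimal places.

(1 + i) = (1 + r)(1 + π) = 1.02510 × 1.08360 = 1.11079836
i = 1.11079836 − 1, so the required nominal rate is 11.080%.

11.080%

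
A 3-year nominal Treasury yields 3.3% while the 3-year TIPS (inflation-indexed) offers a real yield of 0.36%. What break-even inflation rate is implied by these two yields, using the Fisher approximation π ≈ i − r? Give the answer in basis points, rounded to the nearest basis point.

π ≈ i − r = 3.3% − 0.36% → 294 basis points.

294 basis points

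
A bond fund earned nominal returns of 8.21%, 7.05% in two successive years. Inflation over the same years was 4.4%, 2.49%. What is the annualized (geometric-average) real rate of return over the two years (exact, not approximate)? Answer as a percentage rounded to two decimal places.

Nominal growth factor = 1.0821 × 1.0705 = 1.15838805
Price-level growth factor = 1.0440 × 1.0249 = 1.06999560
Real growth factor = 1.15838805 / 1.06999560 = 1.08261011
Annualized real rate = 1.08261011^(1/2) − 1 = 4.0486% → 4.05%.

4.05%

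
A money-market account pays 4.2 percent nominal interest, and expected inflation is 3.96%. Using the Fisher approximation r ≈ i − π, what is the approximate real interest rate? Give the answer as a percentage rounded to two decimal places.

0.24%

r ≈ i − π = 4.2% − 3.96% = 0.24%.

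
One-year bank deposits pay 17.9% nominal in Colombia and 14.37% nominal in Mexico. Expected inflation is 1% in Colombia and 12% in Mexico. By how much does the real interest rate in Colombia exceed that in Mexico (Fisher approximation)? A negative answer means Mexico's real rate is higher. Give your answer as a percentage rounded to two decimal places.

14.53%

Colombia: 17.9% − 1% = 16.900%
Mexico: 14.37% − 12% = 2.370%
Differential = 14.530% → 14.53%.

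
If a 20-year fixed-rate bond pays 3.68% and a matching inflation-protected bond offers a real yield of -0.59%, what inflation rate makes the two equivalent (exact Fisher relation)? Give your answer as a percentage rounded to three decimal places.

4.295%

(1 + π) = (1 + i)/(1 + r) = 1.03680 / 0.99410 = 1.042953
Break-even inflation = 1.042953 − 1 → 4.295%.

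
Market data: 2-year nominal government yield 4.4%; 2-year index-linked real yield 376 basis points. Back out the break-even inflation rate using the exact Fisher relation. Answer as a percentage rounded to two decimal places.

0.62%

(1 + π) = (1 + i)/(1 + r) = 1.04400 / 1.03760 = 1.006168
Break-even inflation = 1.006168 − 1 → 0.62%.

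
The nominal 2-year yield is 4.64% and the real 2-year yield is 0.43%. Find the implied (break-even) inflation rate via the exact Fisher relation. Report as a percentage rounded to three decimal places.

4.192%

(1 + π) = (1 + i)/(1 + r) = 1.04640 / 1.00430 = 1.041920
Break-even inflation = 1.041920 − 1 → 4.192%.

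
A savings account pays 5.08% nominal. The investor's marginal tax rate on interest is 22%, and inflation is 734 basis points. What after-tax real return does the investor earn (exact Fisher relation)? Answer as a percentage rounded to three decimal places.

-3.147%

After-tax nominal return = 5.08% × (1 − 0.22) = 3.9624%.
1 + r = 1.039624 / 1.07340 = 0.968534
After-tax real rate = 0.968534 − 1 → -3.147%.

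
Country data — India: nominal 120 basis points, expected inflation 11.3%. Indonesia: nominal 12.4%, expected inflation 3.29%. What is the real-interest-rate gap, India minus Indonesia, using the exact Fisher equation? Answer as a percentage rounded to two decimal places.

-17.89%

India: (1 + 0.0120)/(1 + 0.1130) − 1 = -9.0746%
Indonesia: (1 + 0.1240)/(1 + 0.0329) − 1 = 8.8198%
Differential = -9.0746% − 8.8198% = -17.8944% → -17.89%.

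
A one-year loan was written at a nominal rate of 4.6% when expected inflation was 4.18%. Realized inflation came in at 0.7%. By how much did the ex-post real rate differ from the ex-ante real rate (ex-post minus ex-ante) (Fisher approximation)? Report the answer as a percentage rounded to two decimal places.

Ex-ante: 4.6% − 4.18% = 0.420%
Ex-post: 4.6% − 0.7% = 3.900%
Difference (ex-post − ex-ante) = 3.4800% → 3.48%.

3.48%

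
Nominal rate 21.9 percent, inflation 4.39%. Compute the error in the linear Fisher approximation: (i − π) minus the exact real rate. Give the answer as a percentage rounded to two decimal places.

0.74%

Approximate: r ≈ 21.900% − 4.390% = 17.5100%
Exact: (1 + 0.2190)/(1 + 0.0439) − 1 = 16.7736%
Error = 17.5100% − 16.7736% = 0.7364% → 0.74%.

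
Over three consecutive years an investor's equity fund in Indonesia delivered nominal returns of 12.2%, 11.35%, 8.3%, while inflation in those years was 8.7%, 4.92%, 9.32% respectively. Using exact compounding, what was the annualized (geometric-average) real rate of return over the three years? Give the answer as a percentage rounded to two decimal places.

2.76%

Compound the nominal returns: 1.1220 × 1.1135 × 1.0830 = 1.35304280.
Compound inflation: 1.0870 × 1.0492 × 1.0932 = 1.24677317.
Deflate: 1.35304280 / 1.24677317 = 1.08523573.
Annualized real rate = 1.08523573^(1/3) − 1 = 2.7641% → 2.76%.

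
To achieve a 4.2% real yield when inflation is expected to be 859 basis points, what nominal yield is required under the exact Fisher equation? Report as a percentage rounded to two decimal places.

(1 + i) = (1 + r)(1 + π) = 1.04200 × 1.08590 = 1.1315078
i = 1.1315078 − 1, so the required nominal rate is 13.15%.

13.15%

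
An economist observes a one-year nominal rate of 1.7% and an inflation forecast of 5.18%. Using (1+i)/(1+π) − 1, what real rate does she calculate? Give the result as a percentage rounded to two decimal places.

-3.31%

1 + r = 1.01700 / 1.05180 = 0.966914
r = 0.966914 − 1 = -3.3086%, i.e. -3.31%.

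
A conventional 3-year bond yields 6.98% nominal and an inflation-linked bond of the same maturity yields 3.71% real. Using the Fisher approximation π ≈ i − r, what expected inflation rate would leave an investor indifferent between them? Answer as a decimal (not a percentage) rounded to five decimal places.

π ≈ i − r = 6.98% − 3.71% → 0.03270.

0.03270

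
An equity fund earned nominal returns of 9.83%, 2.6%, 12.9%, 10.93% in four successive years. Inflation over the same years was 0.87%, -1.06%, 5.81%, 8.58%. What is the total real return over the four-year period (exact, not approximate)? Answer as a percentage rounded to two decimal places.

Compound the nominal returns: 1.0983 × 1.0260 × 1.1290 × 1.1093 = 1.411274.
Compound inflation: 1.0087 × 0.9894 × 1.0581 × 1.0858 = 1.146596.
Deflate: 1.411274 / 1.146596 = 1.230838.
Total real return = 1.230838 − 1 → 23.08%.

23.08%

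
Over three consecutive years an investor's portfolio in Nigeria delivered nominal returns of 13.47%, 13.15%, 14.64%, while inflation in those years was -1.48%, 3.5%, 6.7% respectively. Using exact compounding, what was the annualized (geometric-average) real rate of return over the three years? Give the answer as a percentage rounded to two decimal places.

Nominal growth factor = 1.1347 × 1.1315 × 1.1464 = 1.47187792
Price-level growth factor = 0.9852 × 1.0350 × 1.0670 = 1.08800069
Real growth factor = 1.47187792 / 1.08800069 = 1.35282811
Annualized real rate = 1.35282811^(1/3) − 1 = 10.5981% → 10.60%.

10.60%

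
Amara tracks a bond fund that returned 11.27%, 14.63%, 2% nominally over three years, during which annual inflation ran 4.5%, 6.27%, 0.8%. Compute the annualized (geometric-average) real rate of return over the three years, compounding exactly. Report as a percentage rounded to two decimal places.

Nominal growth factor = 1.1127 × 1.1463 × 1.0200 = 1.30099777
Price-level growth factor = 1.0450 × 1.0627 × 1.0080 = 1.11940567
Real growth factor = 1.30099777 / 1.11940567 = 1.16222189
Annualized real rate = 1.16222189^(1/3) − 1 = 5.1388% → 5.14%.

5.14%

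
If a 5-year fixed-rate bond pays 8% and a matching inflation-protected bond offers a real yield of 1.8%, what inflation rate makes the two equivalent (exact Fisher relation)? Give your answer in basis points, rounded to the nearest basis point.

609 basis points

(1 + π) = (1 + i)/(1 + r) = 1.08000 / 1.01800 = 1.060904
Break-even inflation = 1.060904 − 1 → 609 basis points.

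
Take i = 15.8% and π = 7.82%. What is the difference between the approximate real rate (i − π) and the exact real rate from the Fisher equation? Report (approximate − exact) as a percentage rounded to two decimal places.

0.58%

Approximate: r ≈ 15.800% − 7.820% = 7.9800%
Exact: (1 + 0.1580)/(1 + 0.0782) − 1 = 7.4012%
Error = 7.9800% − 7.4012% = 0.5788% → 0.58%.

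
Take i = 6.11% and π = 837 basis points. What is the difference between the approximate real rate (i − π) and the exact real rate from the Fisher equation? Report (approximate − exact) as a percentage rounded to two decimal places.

Approximate: r ≈ 6.110% − 8.370% = -2.2600%
Exact: (1 + 0.0611)/(1 + 0.0837) − 1 = -2.0854%
Error = -2.2600% − (-2.0854%) = -0.1746% → -0.17%.

-0.17%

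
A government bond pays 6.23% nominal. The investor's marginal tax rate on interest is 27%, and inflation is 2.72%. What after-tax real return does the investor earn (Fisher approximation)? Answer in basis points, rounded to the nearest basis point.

183 basis points

After-tax nominal return = 6.23% × (1 − 0.27) = 4.5479%.
r ≈ 4.5479% − 2.72% → 183 basis points.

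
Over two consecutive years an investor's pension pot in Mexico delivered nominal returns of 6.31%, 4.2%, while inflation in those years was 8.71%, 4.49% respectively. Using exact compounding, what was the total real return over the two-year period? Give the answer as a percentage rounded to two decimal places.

-2.48%

Nominal growth factor = 1.0631 × 1.0420 = 1.107750
Price-level growth factor = 1.0871 × 1.0449 = 1.135911
Real growth factor = 1.107750 / 1.135911 = 0.975209
Total real return = 0.975209 − 1 → -2.48%.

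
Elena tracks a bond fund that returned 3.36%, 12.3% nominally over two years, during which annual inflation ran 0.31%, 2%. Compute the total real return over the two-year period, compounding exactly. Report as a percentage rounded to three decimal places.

13.446%

Nominal growth factor = 1.0336 × 1.1230 = 1.160733
Price-level growth factor = 1.0031 × 1.0200 = 1.023162
Real growth factor = 1.160733 / 1.023162 = 1.134457
Total real return = 1.134457 − 1 → 13.446%.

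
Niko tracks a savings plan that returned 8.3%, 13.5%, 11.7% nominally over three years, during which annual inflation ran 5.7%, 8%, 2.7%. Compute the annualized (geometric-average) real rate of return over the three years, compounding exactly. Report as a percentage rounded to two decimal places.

Nominal growth factor = 1.0830 × 1.1350 × 1.1170 = 1.37302199
Price-level growth factor = 1.0570 × 1.0800 × 1.0270 = 1.17238212
Real growth factor = 1.37302199 / 1.17238212 = 1.17113863
Annualized real rate = 1.17113863^(1/3) − 1 = 5.4070% → 5.41%.

5.41%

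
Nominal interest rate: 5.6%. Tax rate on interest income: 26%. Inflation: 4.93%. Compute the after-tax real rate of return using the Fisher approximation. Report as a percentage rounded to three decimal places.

After-tax nominal return = 5.6% × (1 − 0.26) = 4.1440%.
r ≈ 4.1440% − 4.93% → -0.786%.

-0.786%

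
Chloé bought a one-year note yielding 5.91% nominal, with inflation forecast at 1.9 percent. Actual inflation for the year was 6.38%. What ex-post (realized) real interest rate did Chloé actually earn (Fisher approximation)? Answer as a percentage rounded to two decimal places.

-0.47%

Ex-post: 5.91% − 6.38% = -0.470%
So the realized real rate is -0.47%.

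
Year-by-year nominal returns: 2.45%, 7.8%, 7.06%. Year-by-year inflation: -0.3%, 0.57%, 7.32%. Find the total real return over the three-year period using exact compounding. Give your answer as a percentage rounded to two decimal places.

9.88%

Nominal growth factor = 1.0245 × 1.0780 × 1.0706 = 1.182382
Price-level growth factor = 0.9970 × 1.0057 × 1.0732 = 1.076079
Real growth factor = 1.182382 / 1.076079 = 1.098787
Total real return = 1.098787 − 1 → 9.88%.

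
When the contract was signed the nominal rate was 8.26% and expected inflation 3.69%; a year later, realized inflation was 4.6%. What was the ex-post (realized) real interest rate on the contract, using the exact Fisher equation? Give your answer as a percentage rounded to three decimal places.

3.499%

Ex-post: (1 + 0.0826)/(1 + 0.0460) − 1 = 3.4990%
So the realized real rate is 3.499%.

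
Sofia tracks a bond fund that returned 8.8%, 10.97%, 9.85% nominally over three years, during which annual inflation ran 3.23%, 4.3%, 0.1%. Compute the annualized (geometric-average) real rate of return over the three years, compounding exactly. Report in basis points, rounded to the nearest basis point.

716 basis points

Compound the nominal returns: 1.0880 × 1.1097 × 1.0985 = 1.32627793.
Compound inflation: 1.0323 × 1.0430 × 1.0010 = 1.07776559.
Deflate: 1.32627793 / 1.07776559 = 1.23058107.
Annualized real rate = 1.23058107^(1/3) − 1 = 7.1610% → 716 basis points.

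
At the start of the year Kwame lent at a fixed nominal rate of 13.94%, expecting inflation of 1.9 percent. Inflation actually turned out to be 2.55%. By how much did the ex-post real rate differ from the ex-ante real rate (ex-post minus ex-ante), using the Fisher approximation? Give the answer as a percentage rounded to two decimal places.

-0.65%

Ex-ante: 13.94% − 1.9% = 12.040%
Ex-post: 13.94% − 2.55% = 11.390%
Difference (ex-post − ex-ante) = -0.6500% → -0.65%.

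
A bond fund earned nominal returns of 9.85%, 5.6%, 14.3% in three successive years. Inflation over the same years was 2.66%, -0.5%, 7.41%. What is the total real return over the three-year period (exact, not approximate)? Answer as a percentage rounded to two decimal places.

20.85%

Nominal growth factor = 1.0985 × 1.0560 × 1.1430 = 1.325898
Price-level growth factor = 1.0266 × 0.9950 × 1.0741 = 1.097158
Real growth factor = 1.325898 / 1.097158 = 1.208485
Total real return = 1.208485 − 1 → 20.85%.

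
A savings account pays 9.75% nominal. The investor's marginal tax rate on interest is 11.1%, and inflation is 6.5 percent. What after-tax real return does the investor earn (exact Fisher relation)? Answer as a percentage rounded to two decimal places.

2.04%

After-tax nominal return = 9.75% × (1 − 0.111) = 8.66775%.
1 + r = 1.0866775 / 1.06500 = 1.020354
After-tax real rate = 1.020354 − 1 → 2.04%.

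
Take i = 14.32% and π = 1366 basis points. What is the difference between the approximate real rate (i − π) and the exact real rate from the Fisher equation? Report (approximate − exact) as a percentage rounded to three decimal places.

Approximate: r ≈ 14.320% − 13.660% = 0.6600%
Exact: (1 + 0.1432)/(1 + 0.1366) − 1 = 0.5807%
Error = 0.6600% − 0.5807% = 0.0793% → 0.079%.

0.079%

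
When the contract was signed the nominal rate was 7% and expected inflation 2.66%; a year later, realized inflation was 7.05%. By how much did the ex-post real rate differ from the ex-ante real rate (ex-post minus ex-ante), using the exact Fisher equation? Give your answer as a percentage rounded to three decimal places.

-4.274%

Ex-ante: (1 + 0.0700)/(1 + 0.0266) − 1 = 4.2275%
Ex-post: (1 + 0.0700)/(1 + 0.0705) − 1 = -0.0467%
Difference (ex-post − ex-ante) = -4.2743% → -4.274%.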